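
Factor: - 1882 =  - 2^1 * 941^1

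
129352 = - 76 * (-1702)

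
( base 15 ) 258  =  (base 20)16D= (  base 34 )FN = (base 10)533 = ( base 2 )1000010101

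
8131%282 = 235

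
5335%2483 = 369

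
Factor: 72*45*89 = 2^3*3^4*5^1*89^1=288360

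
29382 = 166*177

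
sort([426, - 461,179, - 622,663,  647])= [ - 622, - 461,179, 426, 647, 663] 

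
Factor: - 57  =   - 3^1*19^1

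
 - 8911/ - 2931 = 8911/2931= 3.04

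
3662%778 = 550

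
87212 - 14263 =72949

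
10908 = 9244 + 1664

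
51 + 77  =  128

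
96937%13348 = 3501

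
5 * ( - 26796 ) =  - 133980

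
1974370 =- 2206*( - 895)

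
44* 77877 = 3426588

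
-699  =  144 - 843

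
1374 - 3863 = -2489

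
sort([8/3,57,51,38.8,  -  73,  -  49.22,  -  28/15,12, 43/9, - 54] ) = [  -  73, - 54, - 49.22, -28/15, 8/3, 43/9,12, 38.8, 51, 57]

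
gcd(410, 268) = 2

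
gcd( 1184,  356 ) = 4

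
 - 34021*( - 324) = 11022804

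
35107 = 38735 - 3628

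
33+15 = 48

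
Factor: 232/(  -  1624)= - 7^( - 1) = - 1/7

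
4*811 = 3244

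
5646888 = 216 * 26143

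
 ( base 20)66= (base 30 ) 46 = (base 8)176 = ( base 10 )126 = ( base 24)56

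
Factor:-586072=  - 2^3*73259^1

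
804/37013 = 804/37013 = 0.02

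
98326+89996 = 188322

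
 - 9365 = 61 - 9426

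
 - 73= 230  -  303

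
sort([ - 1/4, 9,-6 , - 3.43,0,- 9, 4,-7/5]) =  [ - 9, - 6, - 3.43, - 7/5,-1/4, 0, 4, 9 ]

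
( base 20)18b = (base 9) 704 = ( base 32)HR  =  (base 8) 1073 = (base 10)571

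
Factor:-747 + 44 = -703 =- 19^1*37^1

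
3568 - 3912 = -344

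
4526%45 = 26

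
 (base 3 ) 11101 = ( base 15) 7D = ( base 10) 118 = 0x76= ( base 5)433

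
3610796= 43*83972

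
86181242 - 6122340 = 80058902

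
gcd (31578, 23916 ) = 6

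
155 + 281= 436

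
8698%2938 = 2822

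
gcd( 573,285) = 3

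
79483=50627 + 28856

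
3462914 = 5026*689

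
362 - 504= - 142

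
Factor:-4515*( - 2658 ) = 2^1*3^2*5^1* 7^1*43^1*443^1 = 12000870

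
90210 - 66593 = 23617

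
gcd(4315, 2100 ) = 5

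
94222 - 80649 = 13573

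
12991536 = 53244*244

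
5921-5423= 498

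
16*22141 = 354256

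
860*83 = 71380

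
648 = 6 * 108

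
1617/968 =147/88 = 1.67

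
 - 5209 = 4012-9221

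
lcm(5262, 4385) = 26310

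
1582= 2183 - 601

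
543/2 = 543/2 = 271.50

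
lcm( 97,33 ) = 3201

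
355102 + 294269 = 649371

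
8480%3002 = 2476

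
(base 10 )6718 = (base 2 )1101000111110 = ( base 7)25405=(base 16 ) 1a3e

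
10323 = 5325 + 4998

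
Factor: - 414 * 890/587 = - 2^2*3^2*5^1*23^1*89^1*587^( - 1)  =  - 368460/587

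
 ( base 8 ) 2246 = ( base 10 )1190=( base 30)19k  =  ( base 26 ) 1jk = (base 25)1mf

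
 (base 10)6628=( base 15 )1e6d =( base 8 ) 14744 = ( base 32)6f4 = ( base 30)7AS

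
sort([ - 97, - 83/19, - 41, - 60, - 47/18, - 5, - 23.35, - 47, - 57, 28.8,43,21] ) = [ - 97, - 60  ,- 57 , - 47, - 41,  -  23.35, - 5, - 83/19, - 47/18, 21, 28.8,  43] 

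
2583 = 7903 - 5320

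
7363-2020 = 5343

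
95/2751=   95/2751 = 0.03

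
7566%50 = 16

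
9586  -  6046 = 3540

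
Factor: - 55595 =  - 5^1*11119^1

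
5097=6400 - 1303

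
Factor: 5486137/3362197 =1543^( - 1) * 2179^( - 1) * 5486137^1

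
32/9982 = 16/4991 = 0.00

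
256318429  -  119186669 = 137131760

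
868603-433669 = 434934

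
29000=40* 725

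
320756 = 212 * 1513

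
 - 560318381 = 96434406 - 656752787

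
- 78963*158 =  - 12476154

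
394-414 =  -20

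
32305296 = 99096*326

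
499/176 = 499/176 = 2.84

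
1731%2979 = 1731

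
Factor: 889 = 7^1*127^1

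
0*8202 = 0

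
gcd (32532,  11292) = 12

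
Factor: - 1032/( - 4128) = 1/4 = 2^( - 2 )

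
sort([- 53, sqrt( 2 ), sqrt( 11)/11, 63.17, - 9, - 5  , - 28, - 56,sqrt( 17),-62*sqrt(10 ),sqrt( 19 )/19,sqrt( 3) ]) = [-62*sqrt( 10), - 56 , - 53, - 28, - 9,-5  ,  sqrt(19 ) /19,sqrt(11)/11, sqrt( 2),sqrt ( 3), sqrt( 17 ), 63.17 ]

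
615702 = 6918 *89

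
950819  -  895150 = 55669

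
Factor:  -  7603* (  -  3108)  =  2^2*3^1*7^1*37^1*7603^1 =23630124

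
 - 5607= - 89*63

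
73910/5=14782 = 14782.00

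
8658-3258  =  5400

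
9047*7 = 63329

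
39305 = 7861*5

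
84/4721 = 84/4721=0.02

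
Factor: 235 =5^1 * 47^1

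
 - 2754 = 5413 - 8167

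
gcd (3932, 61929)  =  983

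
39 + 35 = 74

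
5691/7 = 813 = 813.00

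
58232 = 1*58232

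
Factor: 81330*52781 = 2^1*3^1*5^1*47^1*1123^1*2711^1 = 4292678730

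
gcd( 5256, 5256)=5256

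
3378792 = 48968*69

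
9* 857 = 7713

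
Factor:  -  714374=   -  2^1*17^1  *21011^1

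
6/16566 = 1/2761 = 0.00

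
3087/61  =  3087/61 = 50.61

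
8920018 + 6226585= 15146603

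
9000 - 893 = 8107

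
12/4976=3/1244=0.00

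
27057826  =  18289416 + 8768410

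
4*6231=24924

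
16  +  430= 446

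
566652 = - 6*(- 94442)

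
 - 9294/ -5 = 9294/5 = 1858.80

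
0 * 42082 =0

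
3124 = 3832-708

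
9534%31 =17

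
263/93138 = 263/93138 = 0.00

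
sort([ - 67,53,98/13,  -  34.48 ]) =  [ - 67, - 34.48,98/13,53 ]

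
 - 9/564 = -3/188 = -0.02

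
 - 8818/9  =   - 980  +  2/9 = - 979.78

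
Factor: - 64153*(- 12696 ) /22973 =2^3*3^1 * 23^2 * 22973^( - 1)*64153^1 = 814486488/22973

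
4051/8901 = 4051/8901 = 0.46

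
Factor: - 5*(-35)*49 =5^2*7^3 = 8575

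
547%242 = 63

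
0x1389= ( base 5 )130001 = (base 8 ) 11611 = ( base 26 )7A9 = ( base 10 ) 5001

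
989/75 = 989/75= 13.19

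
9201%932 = 813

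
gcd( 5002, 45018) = 5002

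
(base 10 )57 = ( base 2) 111001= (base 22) 2d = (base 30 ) 1R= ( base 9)63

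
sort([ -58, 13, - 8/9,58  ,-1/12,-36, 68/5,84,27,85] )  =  [ - 58, - 36, - 8/9, - 1/12,13,68/5,27, 58,84,85]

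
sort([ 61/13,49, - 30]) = [ - 30, 61/13,49 ]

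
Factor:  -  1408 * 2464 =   -  2^12*7^1* 11^2 = - 3469312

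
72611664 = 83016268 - 10404604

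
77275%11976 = 5419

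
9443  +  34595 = 44038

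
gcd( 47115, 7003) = 1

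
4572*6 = 27432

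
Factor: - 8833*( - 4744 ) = 41903752 = 2^3*11^2*73^1*593^1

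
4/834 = 2/417 = 0.00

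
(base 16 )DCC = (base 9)4754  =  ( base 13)17B9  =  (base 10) 3532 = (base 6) 24204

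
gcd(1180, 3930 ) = 10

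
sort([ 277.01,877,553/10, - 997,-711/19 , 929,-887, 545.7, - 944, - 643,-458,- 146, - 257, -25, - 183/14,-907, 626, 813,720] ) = [- 997,-944, - 907, - 887, - 643, - 458,-257,-146, - 711/19, -25,  -  183/14,553/10,277.01,545.7,626  ,  720,813,877,929 ]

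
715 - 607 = 108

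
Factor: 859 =859^1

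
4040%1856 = 328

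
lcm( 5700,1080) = 102600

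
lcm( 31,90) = 2790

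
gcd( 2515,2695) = 5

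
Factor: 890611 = 167^1*5333^1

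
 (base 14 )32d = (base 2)1001110101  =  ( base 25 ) 104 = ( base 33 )J2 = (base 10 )629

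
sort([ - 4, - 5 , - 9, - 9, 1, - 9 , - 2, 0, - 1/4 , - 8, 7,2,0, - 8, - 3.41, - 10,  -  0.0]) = [ -10, - 9,-9, - 9, - 8, -8, - 5, - 4, - 3.41, -2, - 1/4,0, 0, - 0.0, 1,2,7]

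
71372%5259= 3005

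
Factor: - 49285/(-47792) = 2^(  -  4)* 5^1*29^( - 1 )*103^( - 1)*9857^1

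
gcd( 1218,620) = 2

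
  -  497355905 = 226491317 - 723847222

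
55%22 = 11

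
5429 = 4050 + 1379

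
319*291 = 92829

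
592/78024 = 74/9753 = 0.01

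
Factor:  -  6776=-2^3* 7^1*11^2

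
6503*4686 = 30473058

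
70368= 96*733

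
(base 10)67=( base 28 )2B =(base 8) 103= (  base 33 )21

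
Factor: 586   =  2^1*293^1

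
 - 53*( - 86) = 4558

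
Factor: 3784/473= 8 =2^3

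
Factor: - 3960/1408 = -2^(-4 )*3^2*5^1 = -  45/16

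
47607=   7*6801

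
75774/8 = 37887/4 = 9471.75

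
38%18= 2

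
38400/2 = 19200 = 19200.00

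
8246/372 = 22  +  1/6=22.17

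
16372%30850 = 16372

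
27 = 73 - 46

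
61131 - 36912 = 24219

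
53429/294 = 53429/294 = 181.73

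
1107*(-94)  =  -104058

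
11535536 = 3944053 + 7591483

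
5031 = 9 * 559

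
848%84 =8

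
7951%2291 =1078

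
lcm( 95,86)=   8170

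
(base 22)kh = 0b111001001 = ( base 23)jk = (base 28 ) G9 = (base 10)457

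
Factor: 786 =2^1*3^1*131^1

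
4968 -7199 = - 2231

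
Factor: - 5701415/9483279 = -3^(- 1 )*5^1*13^(-1)*113^1*10091^1*243161^(-1)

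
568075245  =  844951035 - 276875790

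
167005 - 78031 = 88974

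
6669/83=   80 + 29/83 = 80.35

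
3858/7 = 551 + 1/7 = 551.14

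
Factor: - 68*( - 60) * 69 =2^4*3^2*5^1*17^1*23^1= 281520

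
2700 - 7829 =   -  5129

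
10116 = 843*12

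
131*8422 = 1103282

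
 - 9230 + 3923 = -5307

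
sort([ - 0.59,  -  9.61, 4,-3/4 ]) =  [-9.61 , -3/4,-0.59, 4]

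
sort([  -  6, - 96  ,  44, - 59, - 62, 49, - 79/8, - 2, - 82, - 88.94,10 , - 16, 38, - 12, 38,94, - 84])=[-96,  -  88.94, - 84, - 82, - 62, - 59, - 16, - 12,  -  79/8, - 6, - 2, 10, 38,38,44 , 49, 94 ]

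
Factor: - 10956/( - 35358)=22/71 =2^1 * 11^1 * 71^(-1)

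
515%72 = 11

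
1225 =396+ 829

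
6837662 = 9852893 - 3015231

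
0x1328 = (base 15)16BE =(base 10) 4904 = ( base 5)124104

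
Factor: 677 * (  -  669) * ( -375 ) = 169842375 = 3^2* 5^3 * 223^1*677^1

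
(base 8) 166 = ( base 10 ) 118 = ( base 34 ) 3g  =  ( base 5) 433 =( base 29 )42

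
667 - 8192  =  -7525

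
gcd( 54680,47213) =1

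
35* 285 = 9975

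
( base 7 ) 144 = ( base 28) 2P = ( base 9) 100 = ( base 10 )81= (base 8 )121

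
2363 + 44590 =46953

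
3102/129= 1034/43 = 24.05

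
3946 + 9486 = 13432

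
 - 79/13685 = -79/13685 = -0.01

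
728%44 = 24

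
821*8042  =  6602482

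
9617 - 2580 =7037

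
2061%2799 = 2061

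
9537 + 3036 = 12573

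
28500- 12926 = 15574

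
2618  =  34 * 77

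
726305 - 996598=-270293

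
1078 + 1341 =2419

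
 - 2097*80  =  -167760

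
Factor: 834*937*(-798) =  - 623603484 = - 2^2*3^2*7^1*19^1*139^1 * 937^1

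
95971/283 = 339 + 34/283 = 339.12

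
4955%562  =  459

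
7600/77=98 + 54/77=98.70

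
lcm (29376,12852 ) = 205632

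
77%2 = 1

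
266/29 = 9+5/29 = 9.17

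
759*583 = 442497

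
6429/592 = 10 +509/592 = 10.86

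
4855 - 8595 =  - 3740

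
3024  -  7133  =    -  4109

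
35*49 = 1715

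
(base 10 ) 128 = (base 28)4g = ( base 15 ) 88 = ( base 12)A8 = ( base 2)10000000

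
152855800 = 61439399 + 91416401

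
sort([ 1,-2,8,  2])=[ - 2,1 , 2, 8]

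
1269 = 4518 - 3249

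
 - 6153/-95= 6153/95 = 64.77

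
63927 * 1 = 63927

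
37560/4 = 9390 = 9390.00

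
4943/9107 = 4943/9107 = 0.54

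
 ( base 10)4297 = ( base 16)10c9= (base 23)82j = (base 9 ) 5804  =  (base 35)3hr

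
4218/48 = 703/8 = 87.88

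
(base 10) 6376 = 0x18E8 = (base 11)4877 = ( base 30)72g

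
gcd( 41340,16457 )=1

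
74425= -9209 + 83634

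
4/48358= 2/24179 = 0.00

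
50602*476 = 24086552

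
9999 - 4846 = 5153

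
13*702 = 9126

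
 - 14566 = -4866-9700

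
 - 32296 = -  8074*4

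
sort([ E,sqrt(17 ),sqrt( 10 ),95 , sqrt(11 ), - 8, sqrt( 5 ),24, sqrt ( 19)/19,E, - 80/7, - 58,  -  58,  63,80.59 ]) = [ - 58, - 58,-80/7, - 8,sqrt ( 19)/19 , sqrt ( 5), E, E,  sqrt(10 ), sqrt(11), sqrt(17) , 24  ,  63  ,  80.59, 95 ] 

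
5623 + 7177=12800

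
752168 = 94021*8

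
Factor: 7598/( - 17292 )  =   - 2^( - 1 ) * 3^( - 1)*11^( - 1) *29^1= - 29/66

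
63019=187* 337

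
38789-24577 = 14212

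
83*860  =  71380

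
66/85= 66/85 =0.78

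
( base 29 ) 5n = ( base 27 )66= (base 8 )250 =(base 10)168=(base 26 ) 6C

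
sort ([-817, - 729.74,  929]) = [ - 817,- 729.74, 929] 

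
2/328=1/164 = 0.01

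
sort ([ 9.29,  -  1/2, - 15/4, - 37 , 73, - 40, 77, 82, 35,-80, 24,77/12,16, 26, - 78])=[ - 80,  -  78, - 40, - 37, - 15/4,-1/2, 77/12,9.29, 16,24,26, 35,73, 77,82]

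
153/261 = 17/29=0.59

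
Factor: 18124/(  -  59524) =- 197/647= -197^1*647^ ( - 1)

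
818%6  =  2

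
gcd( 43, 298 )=1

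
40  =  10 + 30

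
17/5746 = 1/338 = 0.00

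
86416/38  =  43208/19 = 2274.11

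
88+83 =171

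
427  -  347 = 80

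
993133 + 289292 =1282425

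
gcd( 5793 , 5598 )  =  3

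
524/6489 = 524/6489 = 0.08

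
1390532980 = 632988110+757544870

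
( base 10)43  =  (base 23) 1k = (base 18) 27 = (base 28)1F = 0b101011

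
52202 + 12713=64915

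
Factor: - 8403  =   - 3^1*2801^1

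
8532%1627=397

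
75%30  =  15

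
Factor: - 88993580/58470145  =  - 2^2*13^1*  97^( - 1 ) * 120557^( - 1)*342283^1 = -17798716/11694029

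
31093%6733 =4161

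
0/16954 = 0 = 0.00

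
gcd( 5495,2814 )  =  7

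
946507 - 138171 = 808336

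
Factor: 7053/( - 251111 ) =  - 3^1*7^( - 1)*29^(  -  1)*1237^(-1 )*2351^1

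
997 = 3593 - 2596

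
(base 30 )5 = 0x5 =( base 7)5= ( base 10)5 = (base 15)5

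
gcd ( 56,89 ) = 1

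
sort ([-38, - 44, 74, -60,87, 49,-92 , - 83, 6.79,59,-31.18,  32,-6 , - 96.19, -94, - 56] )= [-96.19, -94, - 92, - 83, - 60,-56, - 44, - 38,-31.18, - 6,6.79, 32, 49, 59, 74,  87]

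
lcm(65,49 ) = 3185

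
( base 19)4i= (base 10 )94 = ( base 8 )136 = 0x5e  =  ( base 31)31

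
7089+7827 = 14916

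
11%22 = 11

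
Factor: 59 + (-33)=26 = 2^1*13^1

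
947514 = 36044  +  911470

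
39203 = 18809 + 20394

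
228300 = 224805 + 3495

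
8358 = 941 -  - 7417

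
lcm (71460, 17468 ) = 786060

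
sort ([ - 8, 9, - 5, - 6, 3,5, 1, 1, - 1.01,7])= [ - 8, - 6, - 5, -1.01, 1,1, 3, 5, 7 , 9]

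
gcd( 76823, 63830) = 1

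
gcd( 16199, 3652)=1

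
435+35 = 470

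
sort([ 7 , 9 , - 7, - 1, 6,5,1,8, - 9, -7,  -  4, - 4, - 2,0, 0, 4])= [ - 9, - 7, - 7, - 4, - 4, - 2,-1 , 0, 0,1,4,5,6, 7, 8,9 ]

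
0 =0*31957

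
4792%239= 12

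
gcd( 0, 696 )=696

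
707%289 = 129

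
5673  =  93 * 61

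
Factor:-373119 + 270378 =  - 102741=- 3^1*  23^1*1489^1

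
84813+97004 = 181817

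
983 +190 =1173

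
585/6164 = 585/6164 =0.09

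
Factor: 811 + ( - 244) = 3^4*7^1 = 567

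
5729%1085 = 304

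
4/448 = 1/112=0.01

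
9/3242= 9/3242 = 0.00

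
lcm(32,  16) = 32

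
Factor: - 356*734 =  - 261304 = -2^3*89^1*367^1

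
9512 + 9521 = 19033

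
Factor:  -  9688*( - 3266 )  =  31641008 =2^4 * 7^1*23^1*71^1 * 173^1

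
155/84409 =155/84409 = 0.00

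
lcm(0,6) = 0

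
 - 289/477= - 1 + 188/477 = -0.61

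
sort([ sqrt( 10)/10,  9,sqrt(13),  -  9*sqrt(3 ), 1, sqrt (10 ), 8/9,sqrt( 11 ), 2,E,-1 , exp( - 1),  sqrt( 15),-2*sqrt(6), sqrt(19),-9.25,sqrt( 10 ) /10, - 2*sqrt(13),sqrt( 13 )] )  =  [-9*sqrt( 3),-9.25, - 2*sqrt(13),- 2 * sqrt( 6), - 1, sqrt(10)/10, sqrt(10 ) /10,  exp( - 1), 8/9,1, 2,  E, sqrt (10),sqrt( 11), sqrt(13 ) , sqrt(13), sqrt( 15),  sqrt( 19 ),9 ]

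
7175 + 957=8132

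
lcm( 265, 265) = 265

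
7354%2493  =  2368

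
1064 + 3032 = 4096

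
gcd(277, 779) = 1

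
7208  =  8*901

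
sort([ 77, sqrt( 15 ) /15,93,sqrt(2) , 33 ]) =[ sqrt( 15)/15 , sqrt( 2 ) , 33 , 77 , 93 ]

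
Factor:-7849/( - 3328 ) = 2^( - 8)* 13^( - 1 )*47^1*167^1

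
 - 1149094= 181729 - 1330823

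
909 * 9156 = 8322804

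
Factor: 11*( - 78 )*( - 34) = 29172 = 2^2*3^1*11^1*13^1*17^1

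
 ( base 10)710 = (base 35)KA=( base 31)ms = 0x2C6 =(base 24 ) 15E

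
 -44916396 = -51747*868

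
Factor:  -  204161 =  -204161^1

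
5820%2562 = 696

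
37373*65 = 2429245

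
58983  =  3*19661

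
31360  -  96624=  - 65264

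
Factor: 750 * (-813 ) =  -609750 = - 2^1*3^2*5^3*271^1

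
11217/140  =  11217/140  =  80.12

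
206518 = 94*2197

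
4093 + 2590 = 6683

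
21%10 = 1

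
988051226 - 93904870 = 894146356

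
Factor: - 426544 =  - 2^4*53^1*503^1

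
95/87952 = 95/87952 = 0.00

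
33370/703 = 47 + 329/703  =  47.47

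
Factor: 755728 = 2^4*149^1 *317^1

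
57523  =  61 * 943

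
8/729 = 8/729 = 0.01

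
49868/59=845 + 13/59 =845.22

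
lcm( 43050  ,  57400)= 172200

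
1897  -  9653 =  -7756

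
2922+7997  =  10919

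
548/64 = 8 + 9/16 = 8.56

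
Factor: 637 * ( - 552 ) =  - 2^3*3^1*7^2* 13^1* 23^1 = - 351624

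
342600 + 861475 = 1204075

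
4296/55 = 4296/55 = 78.11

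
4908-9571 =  -4663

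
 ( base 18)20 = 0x24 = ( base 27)19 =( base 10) 36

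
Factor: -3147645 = - 3^1*5^1* 223^1*941^1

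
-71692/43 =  - 1668  +  32/43 =- 1667.26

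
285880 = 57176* 5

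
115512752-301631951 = - 186119199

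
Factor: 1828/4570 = 2^1*5^( -1) = 2/5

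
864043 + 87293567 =88157610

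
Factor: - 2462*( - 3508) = 8636696  =  2^3 * 877^1*1231^1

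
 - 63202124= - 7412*8527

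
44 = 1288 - 1244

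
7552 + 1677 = 9229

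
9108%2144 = 532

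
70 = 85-15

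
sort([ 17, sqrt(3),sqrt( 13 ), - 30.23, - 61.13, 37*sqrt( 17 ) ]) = [ - 61.13, - 30.23, sqrt(3 ), sqrt( 13 ), 17,  37*sqrt( 17 )] 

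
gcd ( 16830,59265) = 45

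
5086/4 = 1271 + 1/2 = 1271.50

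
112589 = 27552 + 85037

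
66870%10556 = 3534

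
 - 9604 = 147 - 9751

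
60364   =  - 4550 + 64914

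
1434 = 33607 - 32173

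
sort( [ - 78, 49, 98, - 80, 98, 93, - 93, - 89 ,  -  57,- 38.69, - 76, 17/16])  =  [ - 93,-89, -80, -78,- 76, -57, - 38.69, 17/16, 49,93, 98,98]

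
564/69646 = 282/34823 = 0.01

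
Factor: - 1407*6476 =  - 9111732= -  2^2*3^1*7^1*67^1*1619^1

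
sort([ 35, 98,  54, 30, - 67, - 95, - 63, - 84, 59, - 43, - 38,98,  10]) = [- 95, - 84, - 67 ,  -  63, - 43, - 38,10, 30,35, 54, 59, 98, 98]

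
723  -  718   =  5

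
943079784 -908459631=34620153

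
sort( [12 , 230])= [12, 230]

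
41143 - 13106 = 28037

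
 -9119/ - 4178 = 2 + 763/4178 = 2.18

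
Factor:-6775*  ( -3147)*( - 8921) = - 3^1*5^2*11^1*271^1*811^1*1049^1 = -190203971925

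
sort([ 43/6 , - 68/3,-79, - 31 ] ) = [ - 79, - 31, - 68/3,43/6]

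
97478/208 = 48739/104 = 468.64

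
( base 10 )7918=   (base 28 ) a2m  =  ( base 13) 37b1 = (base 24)DHM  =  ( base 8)17356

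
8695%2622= 829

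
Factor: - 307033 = - 307033^1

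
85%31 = 23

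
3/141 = 1/47 = 0.02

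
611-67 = 544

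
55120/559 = 4240/43 = 98.60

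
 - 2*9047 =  - 18094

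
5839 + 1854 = 7693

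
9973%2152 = 1365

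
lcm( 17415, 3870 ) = 34830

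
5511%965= 686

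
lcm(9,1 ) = 9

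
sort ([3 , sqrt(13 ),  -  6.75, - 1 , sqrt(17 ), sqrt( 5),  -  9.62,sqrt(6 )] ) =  [  -  9.62, - 6.75, - 1, sqrt (5 ),sqrt( 6 ),3, sqrt(13), sqrt(17)]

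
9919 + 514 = 10433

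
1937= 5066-3129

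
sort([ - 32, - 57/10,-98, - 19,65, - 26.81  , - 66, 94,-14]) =[ - 98, - 66,- 32, - 26.81, - 19, - 14, - 57/10,65,94 ] 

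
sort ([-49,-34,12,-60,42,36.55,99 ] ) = [ - 60, - 49, - 34, 12,36.55,  42,99]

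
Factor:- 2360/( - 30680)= 13^( - 1) = 1/13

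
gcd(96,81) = 3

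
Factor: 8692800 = 2^6*3^1*5^2 * 1811^1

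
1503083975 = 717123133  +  785960842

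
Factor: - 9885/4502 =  - 2^( - 1) *3^1*5^1 * 659^1*2251^ (-1) 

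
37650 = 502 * 75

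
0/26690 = 0 =0.00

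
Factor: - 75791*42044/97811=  - 3186556804/97811= - 2^2*7^( - 1)*  19^1*23^1 * 89^( - 1) * 157^( - 1)*457^1*3989^1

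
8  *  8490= 67920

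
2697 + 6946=9643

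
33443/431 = 33443/431 = 77.59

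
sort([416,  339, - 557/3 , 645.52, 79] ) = [ - 557/3,79, 339, 416,645.52 ]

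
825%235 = 120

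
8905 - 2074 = 6831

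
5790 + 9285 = 15075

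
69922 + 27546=97468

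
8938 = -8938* ( - 1 )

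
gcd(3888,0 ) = 3888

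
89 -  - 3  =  92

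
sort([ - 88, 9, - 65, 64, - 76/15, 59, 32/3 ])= [ - 88,- 65, - 76/15, 9,32/3 , 59,64]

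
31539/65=485 + 14/65 = 485.22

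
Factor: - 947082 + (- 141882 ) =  - 1088964 = -2^2*3^4*3361^1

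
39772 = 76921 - 37149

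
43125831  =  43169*999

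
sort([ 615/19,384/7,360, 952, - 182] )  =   [-182, 615/19, 384/7, 360 , 952] 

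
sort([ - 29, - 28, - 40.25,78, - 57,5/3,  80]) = [ -57,- 40.25, - 29 ,-28 , 5/3, 78,80]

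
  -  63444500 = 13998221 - 77442721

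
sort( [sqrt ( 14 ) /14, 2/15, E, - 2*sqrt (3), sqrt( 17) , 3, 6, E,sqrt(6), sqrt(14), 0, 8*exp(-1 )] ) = [ - 2*sqrt( 3), 0,2/15,sqrt(14)/14,sqrt(6 ), E, E,8 * exp( - 1 ), 3 , sqrt(14 ), sqrt (17),6]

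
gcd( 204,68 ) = 68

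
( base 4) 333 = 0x3F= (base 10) 63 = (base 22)2J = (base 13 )4b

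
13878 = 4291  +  9587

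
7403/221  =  7403/221=33.50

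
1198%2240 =1198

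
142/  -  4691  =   - 1+4549/4691 = - 0.03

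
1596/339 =4  +  80/113=4.71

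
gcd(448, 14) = 14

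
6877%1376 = 1373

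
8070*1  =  8070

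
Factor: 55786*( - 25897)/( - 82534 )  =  19^1*47^1*1423^( - 1)*27893^1  =  24908449/1423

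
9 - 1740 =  - 1731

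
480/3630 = 16/121  =  0.13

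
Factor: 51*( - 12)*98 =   -  2^3 * 3^2* 7^2*17^1 = -59976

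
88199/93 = 948 + 35/93  =  948.38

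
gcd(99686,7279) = 1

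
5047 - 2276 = 2771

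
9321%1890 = 1761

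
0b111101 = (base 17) 3A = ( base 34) 1r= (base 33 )1S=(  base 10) 61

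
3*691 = 2073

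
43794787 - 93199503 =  - 49404716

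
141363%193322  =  141363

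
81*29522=2391282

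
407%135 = 2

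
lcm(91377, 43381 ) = 4294719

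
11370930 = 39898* 285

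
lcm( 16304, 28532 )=114128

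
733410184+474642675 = 1208052859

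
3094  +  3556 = 6650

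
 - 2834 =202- 3036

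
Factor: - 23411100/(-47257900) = 234111/472579 = 3^1*73^1*101^(-1 )*1069^1*4679^ ( - 1 )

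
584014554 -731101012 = -147086458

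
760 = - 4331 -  - 5091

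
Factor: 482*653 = 2^1*241^1*653^1 = 314746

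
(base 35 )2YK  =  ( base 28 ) 4IK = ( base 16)E4C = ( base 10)3660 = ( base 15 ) 1140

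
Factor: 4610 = 2^1*5^1*461^1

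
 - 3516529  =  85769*( - 41 )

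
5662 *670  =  3793540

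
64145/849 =64145/849= 75.55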